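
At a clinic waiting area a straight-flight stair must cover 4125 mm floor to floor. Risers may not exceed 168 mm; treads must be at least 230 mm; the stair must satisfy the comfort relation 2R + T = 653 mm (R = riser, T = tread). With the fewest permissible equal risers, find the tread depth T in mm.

323 mm

4125 / 168 = 24.554 → round up to 25 risers.
Riser R = 4125 / 25 = 165 mm, within the 168 mm limit.
T = 653 − 2·165 = 323 mm, which satisfies the 230 mm minimum.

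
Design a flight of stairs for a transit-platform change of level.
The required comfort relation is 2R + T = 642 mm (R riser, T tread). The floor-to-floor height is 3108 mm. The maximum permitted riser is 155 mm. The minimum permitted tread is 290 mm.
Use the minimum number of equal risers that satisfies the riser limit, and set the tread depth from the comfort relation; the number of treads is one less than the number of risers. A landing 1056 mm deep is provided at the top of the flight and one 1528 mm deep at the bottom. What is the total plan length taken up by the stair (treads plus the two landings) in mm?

At most 155 each: 3108/155 = 20.05, giving 21 risers.
Riser R = 3108 / 21 = 148 mm, within the 155 mm limit.
T = 642 − 2·148 = 346 mm, which satisfies the 290 mm minimum.
Treads = 21 − 1 = 20; going = 20 × 346 = 6920 mm.
Enclosure = 6920 + 1056 + 1528 = 9504 mm.

9504 mm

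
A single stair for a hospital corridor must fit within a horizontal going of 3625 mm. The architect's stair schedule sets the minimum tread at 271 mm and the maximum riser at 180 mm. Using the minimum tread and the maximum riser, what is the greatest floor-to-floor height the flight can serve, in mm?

Treads that fit: ⌊3625 / 271⌋ = 13.
Risers = treads + 1 = 14.
Maximum height = 14 × 180 = 2520 mm.

2520 mm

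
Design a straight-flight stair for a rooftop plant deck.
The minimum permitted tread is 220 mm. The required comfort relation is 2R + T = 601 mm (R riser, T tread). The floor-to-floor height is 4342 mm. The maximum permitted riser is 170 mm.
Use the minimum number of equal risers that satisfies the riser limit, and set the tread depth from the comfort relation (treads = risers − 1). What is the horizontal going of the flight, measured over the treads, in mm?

6675 mm

At most 170 each: 4342/170 = 25.54, giving 26 risers.
Each riser is 4342/26 = 167 mm (≤ 170 mm).
From 2R + T = 601: T = 601 − 334 = 267 mm.
26 risers give 25 treads; going = 25 × 267 = 6675 mm.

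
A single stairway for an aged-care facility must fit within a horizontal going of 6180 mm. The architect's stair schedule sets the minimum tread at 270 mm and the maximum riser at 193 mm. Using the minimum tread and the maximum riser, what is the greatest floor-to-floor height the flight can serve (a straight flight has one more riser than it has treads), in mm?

Treads that fit: ⌊6180 / 270⌋ = 22.
Risers = treads + 1 = 23.
Maximum height = 23 × 193 = 4439 mm.

4439 mm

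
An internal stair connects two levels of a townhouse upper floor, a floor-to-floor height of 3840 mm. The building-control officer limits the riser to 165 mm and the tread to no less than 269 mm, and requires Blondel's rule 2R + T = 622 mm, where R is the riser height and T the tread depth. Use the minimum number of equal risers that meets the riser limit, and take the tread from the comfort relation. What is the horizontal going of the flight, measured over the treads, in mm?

6946 mm

3840 / 165 = 23.27, so 24 risers are needed.
R = 3840 ÷ 24 = 160 mm.
Tread T = 622 − 2 × 160 = 302 mm (≥ 269 mm).
Treads = 24 − 1 = 23; going = 23 × 302 = 6946 mm.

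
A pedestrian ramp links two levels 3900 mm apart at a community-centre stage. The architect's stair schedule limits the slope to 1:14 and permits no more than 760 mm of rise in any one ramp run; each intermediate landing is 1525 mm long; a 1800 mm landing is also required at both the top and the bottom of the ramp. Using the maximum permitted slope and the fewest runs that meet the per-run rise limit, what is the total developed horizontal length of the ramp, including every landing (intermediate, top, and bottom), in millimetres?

65825 mm

⌈3900/760⌉ = 6 ramp runs. That means 5 intermediate landings.
Horizontal run for 3900 mm of rise at 1:14 is 3900 × 14 = 54600 mm.
Intermediate landings: 5 × 1525 = 7625 mm.
Top and bottom landings: 2 × 1800 = 3600 mm.
Total = 54600 + 7625 + 3600 = 65825 mm.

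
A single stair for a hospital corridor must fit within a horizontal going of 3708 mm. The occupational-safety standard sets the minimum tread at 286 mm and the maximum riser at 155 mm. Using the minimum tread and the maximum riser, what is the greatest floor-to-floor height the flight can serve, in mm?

3708 / 286 = 12.97, so 12 treads fit.
Risers = treads + 1 = 13.
Maximum height = 13 × 155 = 2015 mm.

2015 mm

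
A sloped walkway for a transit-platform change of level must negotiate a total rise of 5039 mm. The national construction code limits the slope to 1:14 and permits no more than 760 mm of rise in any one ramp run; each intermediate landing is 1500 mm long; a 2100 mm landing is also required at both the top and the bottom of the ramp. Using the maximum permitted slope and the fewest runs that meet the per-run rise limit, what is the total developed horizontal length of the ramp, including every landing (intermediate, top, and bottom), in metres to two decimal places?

83.75 m

5039 / 760 = 6.630 → round up to 7 ramp runs. That means 6 intermediate landings.
Ramp run (horizontal) at 1:14: 5039 × 14 = 70546 mm.
Intermediate landings: 6 × 1500 = 9000 mm.
Top and bottom landings: 2 × 2100 = 4200 mm.
Total = 70546 + 9000 + 4200 = 83746 mm.
= 83.75 m.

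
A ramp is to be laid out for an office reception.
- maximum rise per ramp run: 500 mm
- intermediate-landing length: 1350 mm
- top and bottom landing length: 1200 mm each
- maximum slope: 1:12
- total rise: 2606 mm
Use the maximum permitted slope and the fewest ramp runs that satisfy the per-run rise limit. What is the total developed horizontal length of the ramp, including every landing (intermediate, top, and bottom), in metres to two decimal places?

⌈2606/500⌉ = 6 ramp runs. That means 5 intermediate landings.
Horizontal run for 2606 mm of rise at 1:12 is 2606 × 12 = 31272 mm.
Intermediate landings: 5 × 1350 = 6750 mm.
Top and bottom landings: 2 × 1200 = 2400 mm.
Total = 31272 + 6750 + 2400 = 40422 mm.
= 40.42 m.

40.42 m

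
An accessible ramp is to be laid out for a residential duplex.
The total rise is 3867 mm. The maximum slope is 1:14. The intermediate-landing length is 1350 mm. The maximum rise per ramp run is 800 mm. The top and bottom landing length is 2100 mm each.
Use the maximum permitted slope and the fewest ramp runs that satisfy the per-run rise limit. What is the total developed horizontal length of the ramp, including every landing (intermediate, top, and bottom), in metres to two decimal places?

3867 / 800 = 4.834 → round up to 5 ramp runs. That means 4 intermediate landings.
Horizontal run for 3867 mm of rise at 1:14 is 3867 × 14 = 54138 mm.
4 intermediate landings contribute 4 × 1350 = 5400 mm.
Top and bottom landings: 2 × 2100 = 4200 mm.
Total = 54138 + 5400 + 4200 = 63738 mm.
= 63.74 m.

63.74 m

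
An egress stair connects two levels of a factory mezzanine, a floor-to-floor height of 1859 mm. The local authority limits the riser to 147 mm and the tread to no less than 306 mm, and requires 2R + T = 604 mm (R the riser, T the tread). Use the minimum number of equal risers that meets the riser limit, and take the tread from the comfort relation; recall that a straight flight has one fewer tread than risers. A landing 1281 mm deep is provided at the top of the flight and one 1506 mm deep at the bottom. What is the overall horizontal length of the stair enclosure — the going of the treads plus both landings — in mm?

6603 mm

1859 / 147 = 12.65, so 13 risers are needed.
Riser R = 1859 / 13 = 143 mm, within the 147 mm limit.
T = 604 − 2·143 = 318 mm, which satisfies the 306 mm minimum.
Treads = 13 − 1 = 12; going = 12 × 318 = 3816 mm.
Enclosure = 3816 + 1281 + 1506 = 6603 mm.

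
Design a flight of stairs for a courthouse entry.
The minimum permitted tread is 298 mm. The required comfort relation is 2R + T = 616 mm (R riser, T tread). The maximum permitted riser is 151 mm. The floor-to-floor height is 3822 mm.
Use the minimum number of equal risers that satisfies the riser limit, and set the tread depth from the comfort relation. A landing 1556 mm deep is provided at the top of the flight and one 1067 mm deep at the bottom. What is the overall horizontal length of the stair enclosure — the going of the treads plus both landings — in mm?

10673 mm

⌈3822/151⌉ = 26 risers.
Each riser is 3822/26 = 147 mm (≤ 151 mm).
Tread T = 616 − 2 × 147 = 322 mm (≥ 298 mm).
26 risers give 25 treads; going = 25 × 322 = 8050 mm.
Add landings: 8050 + 1556 + 1067 = 10673 mm.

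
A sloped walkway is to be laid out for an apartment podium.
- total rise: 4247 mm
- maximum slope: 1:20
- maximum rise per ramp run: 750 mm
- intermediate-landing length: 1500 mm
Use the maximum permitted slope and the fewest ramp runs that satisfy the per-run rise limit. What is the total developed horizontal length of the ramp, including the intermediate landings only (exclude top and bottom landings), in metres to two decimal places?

92.44 m

4247 / 750 = 5.66, so 6 ramp runs are needed. That means 5 intermediate landings.
Horizontal run for 4247 mm of rise at 1:20 is 4247 × 20 = 84940 mm.
5 intermediate landings contribute 5 × 1500 = 7500 mm.
Total developed length = 84940 + 7500 = 92440 mm.
= 92.44 m.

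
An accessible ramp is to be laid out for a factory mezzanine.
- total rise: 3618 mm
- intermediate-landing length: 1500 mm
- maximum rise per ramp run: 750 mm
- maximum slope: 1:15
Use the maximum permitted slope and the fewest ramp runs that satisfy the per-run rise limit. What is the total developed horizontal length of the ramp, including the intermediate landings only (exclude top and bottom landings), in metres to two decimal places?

60.27 m

3618 / 750 = 4.82, so 5 ramp runs are needed. That means 4 intermediate landings.
Ramp run (horizontal) at 1:15: 3618 × 15 = 54270 mm.
Intermediate landings: 4 × 1500 = 6000 mm.
Developed length = 54270 + 6000 = 60270 mm.
= 60.27 m.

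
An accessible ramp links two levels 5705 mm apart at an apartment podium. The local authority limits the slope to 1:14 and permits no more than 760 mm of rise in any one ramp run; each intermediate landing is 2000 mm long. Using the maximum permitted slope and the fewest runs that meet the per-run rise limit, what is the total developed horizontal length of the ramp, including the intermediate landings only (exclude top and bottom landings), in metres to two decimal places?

⌈5705/760⌉ = 8 ramp runs. That means 7 intermediate landings.
Ramp run (horizontal) at 1:14: 5705 × 14 = 79870 mm.
Intermediate landings: 7 × 2000 = 14000 mm.
Developed length = 79870 + 14000 = 93870 mm.
= 93.87 m.

93.87 m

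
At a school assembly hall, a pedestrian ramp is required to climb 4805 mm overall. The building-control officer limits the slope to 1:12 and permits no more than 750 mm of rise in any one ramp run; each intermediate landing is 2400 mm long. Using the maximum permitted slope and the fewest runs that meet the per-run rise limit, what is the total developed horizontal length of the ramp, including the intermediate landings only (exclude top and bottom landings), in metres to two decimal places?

72.06 m

⌈4805/750⌉ = 7 ramp runs. That means 6 intermediate landings.
Horizontal run for 4805 mm of rise at 1:12 is 4805 × 12 = 57660 mm.
Intermediate landings: 6 × 2400 = 14400 mm.
Total developed length = 57660 + 14400 = 72060 mm.
= 72.06 m.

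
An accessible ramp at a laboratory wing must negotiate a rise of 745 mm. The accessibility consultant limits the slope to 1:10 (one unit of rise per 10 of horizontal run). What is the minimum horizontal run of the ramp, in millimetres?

7450 mm

Run = rise × 10 = 745 × 10 = 7450 mm.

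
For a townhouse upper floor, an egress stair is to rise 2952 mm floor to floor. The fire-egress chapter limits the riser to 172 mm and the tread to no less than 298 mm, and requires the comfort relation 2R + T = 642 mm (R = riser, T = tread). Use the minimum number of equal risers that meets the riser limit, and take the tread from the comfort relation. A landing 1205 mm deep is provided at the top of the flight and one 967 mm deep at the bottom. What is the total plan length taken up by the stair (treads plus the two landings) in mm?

7510 mm

⌈2952/172⌉ = 18 risers.
Riser R = 2952 / 18 = 164 mm, within the 172 mm limit.
From 2R + T = 642: T = 642 − 328 = 314 mm.
Treads = 18 − 1 = 17; going = 17 × 314 = 5338 mm.
Enclosure = 5338 + 1205 + 967 = 7510 mm.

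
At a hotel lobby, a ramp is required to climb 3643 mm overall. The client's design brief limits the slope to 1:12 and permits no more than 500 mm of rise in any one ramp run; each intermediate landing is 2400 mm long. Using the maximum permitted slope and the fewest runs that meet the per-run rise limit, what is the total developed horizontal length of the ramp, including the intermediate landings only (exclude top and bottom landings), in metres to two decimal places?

At most 500 each: 3643/500 = 7.29, giving 8 ramp runs. That means 7 intermediate landings.
Ramp run (horizontal) at 1:12: 3643 × 12 = 43716 mm.
Intermediate landings: 7 × 2400 = 16800 mm.
Total developed length = 43716 + 16800 = 60516 mm.
= 60.52 m.

60.52 m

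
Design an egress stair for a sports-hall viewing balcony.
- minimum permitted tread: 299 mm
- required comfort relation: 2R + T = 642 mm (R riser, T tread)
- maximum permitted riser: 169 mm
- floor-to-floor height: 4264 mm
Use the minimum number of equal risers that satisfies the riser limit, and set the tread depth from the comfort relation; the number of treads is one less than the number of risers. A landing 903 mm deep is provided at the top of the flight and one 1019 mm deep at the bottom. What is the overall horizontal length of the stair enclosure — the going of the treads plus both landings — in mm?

4264 / 169 = 25.231 → round up to 26 risers.
Riser R = 4264 / 26 = 164 mm, within the 169 mm limit.
From 2R + T = 642: T = 642 − 328 = 314 mm.
Going = (26 − 1) × 314 = 7850 mm.
Enclosure = 7850 + 903 + 1019 = 9772 mm.

9772 mm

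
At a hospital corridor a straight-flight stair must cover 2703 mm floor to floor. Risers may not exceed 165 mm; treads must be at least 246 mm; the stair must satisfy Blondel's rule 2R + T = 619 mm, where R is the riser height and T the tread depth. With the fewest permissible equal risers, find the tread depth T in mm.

301 mm

2703 / 165 = 16.382 → round up to 17 risers.
R = 2703 ÷ 17 = 159 mm.
T = 619 − 2·159 = 301 mm, which satisfies the 246 mm minimum.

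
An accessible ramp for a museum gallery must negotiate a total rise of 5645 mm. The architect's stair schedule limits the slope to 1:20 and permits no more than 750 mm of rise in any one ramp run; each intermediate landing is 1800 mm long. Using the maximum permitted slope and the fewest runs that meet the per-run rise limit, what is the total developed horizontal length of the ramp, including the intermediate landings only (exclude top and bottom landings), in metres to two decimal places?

5645 / 750 = 7.53, so 8 ramp runs are needed. That means 7 intermediate landings.
Horizontal run for 5645 mm of rise at 1:20 is 5645 × 20 = 112900 mm.
7 intermediate landings contribute 7 × 1800 = 12600 mm.
Developed length = 112900 + 12600 = 125500 mm.
= 125.50 m.

125.50 m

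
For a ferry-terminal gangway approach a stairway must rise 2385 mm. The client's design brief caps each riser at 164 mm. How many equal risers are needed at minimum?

2385 / 164 = 14.54, so 15 risers are needed.

15 risers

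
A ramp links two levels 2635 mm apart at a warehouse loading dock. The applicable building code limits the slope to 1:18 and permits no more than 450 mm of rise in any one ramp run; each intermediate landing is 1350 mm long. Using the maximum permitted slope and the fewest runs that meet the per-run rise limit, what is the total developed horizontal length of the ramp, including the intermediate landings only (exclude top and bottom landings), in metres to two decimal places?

⌈2635/450⌉ = 6 ramp runs. That means 5 intermediate landings.
Horizontal run for 2635 mm of rise at 1:18 is 2635 × 18 = 47430 mm.
5 intermediate landings contribute 5 × 1350 = 6750 mm.
Developed length = 47430 + 6750 = 54180 mm.
= 54.18 m.

54.18 m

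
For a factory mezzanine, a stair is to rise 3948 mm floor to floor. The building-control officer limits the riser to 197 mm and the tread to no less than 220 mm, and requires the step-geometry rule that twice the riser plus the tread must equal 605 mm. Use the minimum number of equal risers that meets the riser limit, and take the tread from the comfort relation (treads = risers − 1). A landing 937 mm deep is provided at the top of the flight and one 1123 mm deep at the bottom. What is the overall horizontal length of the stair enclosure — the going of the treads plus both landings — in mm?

6640 mm

At most 197 each: 3948/197 = 20.04, giving 21 risers.
R = 3948 ÷ 21 = 188 mm.
From 2R + T = 605: T = 605 − 376 = 229 mm.
21 risers give 20 treads; going = 20 × 229 = 4580 mm.
Enclosure = 4580 + 937 + 1123 = 6640 mm.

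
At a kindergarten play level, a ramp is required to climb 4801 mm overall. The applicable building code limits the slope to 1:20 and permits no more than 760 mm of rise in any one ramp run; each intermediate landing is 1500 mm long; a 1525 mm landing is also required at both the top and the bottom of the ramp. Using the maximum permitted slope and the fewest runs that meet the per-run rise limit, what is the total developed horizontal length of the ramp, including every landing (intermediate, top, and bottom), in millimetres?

108070 mm

4801 / 760 = 6.317 → round up to 7 ramp runs. That means 6 intermediate landings.
Ramp run (horizontal) at 1:20: 4801 × 20 = 96020 mm.
Intermediate landings: 6 × 1500 = 9000 mm.
Top and bottom landings: 2 × 1525 = 3050 mm.
Total = 96020 + 9000 + 3050 = 108070 mm.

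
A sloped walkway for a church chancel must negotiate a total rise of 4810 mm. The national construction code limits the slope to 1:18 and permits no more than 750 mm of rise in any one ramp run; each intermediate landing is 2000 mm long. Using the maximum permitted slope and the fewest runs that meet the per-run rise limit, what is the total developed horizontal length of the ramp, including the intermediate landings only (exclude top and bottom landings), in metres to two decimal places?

4810 / 750 = 6.413 → round up to 7 ramp runs. That means 6 intermediate landings.
Ramp run (horizontal) at 1:18: 4810 × 18 = 86580 mm.
6 intermediate landings contribute 6 × 2000 = 12000 mm.
Developed length = 86580 + 12000 = 98580 mm.
= 98.58 m.

98.58 m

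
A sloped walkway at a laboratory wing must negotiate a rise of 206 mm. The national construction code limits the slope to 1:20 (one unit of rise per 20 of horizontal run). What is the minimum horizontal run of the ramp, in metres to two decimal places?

Run = rise × 20 = 206 × 20 = 4120 mm.
4120 mm = 4.12 m.

4.12 m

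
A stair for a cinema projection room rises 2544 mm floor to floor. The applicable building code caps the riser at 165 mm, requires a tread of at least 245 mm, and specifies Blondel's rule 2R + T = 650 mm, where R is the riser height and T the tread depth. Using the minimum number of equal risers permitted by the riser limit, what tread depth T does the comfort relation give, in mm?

2544 / 165 = 15.418 → round up to 16 risers.
Riser R = 2544 / 16 = 159 mm, within the 165 mm limit.
From 2R + T = 650: T = 650 − 318 = 332 mm.

332 mm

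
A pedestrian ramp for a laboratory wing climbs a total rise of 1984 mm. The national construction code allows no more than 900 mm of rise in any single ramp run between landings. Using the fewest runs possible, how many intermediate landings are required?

At most 900 each: 1984/900 = 2.20, giving 3 ramp runs.
3 runs are separated by 2 intermediate landings.

2 intermediate landings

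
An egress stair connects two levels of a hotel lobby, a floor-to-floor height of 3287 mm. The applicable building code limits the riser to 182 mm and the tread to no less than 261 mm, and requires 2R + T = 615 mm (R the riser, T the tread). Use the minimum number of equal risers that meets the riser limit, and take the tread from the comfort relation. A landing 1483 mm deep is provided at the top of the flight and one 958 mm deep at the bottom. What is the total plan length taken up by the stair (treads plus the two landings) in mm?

7283 mm

3287 / 182 = 18.06, so 19 risers are needed.
Each riser is 3287/19 = 173 mm (≤ 182 mm).
T = 615 − 2·173 = 269 mm, which satisfies the 261 mm minimum.
19 risers give 18 treads; going = 18 × 269 = 4842 mm.
Enclosure = 4842 + 1483 + 958 = 7283 mm.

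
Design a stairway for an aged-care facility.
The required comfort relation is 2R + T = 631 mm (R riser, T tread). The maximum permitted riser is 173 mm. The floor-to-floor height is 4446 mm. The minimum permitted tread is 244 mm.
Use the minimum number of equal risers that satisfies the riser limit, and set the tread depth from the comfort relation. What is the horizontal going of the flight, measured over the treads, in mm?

7225 mm

4446 / 173 = 25.70, so 26 risers are needed.
Riser R = 4446 / 26 = 171 mm, within the 173 mm limit.
T = 631 − 2·171 = 289 mm, which satisfies the 244 mm minimum.
26 risers give 25 treads; going = 25 × 289 = 7225 mm.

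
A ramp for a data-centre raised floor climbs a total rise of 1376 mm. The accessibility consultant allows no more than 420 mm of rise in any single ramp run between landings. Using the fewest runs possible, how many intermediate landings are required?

1376 / 420 = 3.276 → round up to 4 ramp runs.
4 runs are separated by 3 intermediate landings.

3 intermediate landings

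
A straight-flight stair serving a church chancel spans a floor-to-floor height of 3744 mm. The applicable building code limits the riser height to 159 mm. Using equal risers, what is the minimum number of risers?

24 risers

⌈3744/159⌉ = 24 risers.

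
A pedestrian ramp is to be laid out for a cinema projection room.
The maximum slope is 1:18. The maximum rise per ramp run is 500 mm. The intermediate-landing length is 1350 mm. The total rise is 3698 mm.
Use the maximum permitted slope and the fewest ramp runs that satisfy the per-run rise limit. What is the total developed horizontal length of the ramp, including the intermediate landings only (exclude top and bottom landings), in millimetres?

3698 / 500 = 7.396 → round up to 8 ramp runs. That means 7 intermediate landings.
Horizontal run for 3698 mm of rise at 1:18 is 3698 × 18 = 66564 mm.
7 intermediate landings contribute 7 × 1350 = 9450 mm.
Total developed length = 66564 + 9450 = 76014 mm.

76014 mm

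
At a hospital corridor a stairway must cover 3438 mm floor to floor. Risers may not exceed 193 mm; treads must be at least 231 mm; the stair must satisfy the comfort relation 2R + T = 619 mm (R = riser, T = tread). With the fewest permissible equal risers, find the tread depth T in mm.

237 mm

⌈3438/193⌉ = 18 risers.
R = 3438 ÷ 18 = 191 mm.
Tread T = 619 − 2 × 191 = 237 mm (≥ 231 mm).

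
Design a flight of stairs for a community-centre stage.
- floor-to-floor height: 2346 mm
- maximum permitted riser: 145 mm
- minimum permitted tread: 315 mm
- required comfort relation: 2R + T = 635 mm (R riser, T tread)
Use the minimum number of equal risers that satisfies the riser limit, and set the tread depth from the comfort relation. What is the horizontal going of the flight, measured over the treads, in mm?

2346 / 145 = 16.179 → round up to 17 risers.
R = 2346 ÷ 17 = 138 mm.
From 2R + T = 635: T = 635 − 276 = 359 mm.
17 risers give 16 treads; going = 16 × 359 = 5744 mm.

5744 mm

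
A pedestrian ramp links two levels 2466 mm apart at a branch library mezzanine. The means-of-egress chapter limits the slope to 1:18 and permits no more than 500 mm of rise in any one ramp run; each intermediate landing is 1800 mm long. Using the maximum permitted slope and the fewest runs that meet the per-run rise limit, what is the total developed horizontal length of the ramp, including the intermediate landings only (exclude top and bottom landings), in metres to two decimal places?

2466 / 500 = 4.93, so 5 ramp runs are needed. That means 4 intermediate landings.
Ramp run (horizontal) at 1:18: 2466 × 18 = 44388 mm.
4 intermediate landings contribute 4 × 1800 = 7200 mm.
Developed length = 44388 + 7200 = 51588 mm.
= 51.59 m.

51.59 m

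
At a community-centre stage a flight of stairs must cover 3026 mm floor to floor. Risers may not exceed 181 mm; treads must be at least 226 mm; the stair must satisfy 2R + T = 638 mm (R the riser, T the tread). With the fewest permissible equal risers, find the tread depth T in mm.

282 mm

3026 / 181 = 16.718 → round up to 17 risers.
Each riser is 3026/17 = 178 mm (≤ 181 mm).
T = 638 − 2·178 = 282 mm, which satisfies the 226 mm minimum.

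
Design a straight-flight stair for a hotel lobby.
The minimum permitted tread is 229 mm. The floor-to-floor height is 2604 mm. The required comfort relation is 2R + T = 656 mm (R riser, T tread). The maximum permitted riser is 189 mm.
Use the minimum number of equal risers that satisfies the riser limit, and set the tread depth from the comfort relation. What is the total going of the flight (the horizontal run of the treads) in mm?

At most 189 each: 2604/189 = 13.78, giving 14 risers.
R = 2604 ÷ 14 = 186 mm.
From 2R + T = 656: T = 656 − 372 = 284 mm.
Treads = 14 − 1 = 13; going = 13 × 284 = 3692 mm.

3692 mm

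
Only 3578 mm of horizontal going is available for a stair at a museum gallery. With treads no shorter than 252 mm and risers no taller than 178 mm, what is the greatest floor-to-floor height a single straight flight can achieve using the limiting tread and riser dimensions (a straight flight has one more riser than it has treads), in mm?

3578 / 252 = 14.20, so 14 treads fit.
Risers = treads + 1 = 15.
Maximum height = 15 × 178 = 2670 mm.

2670 mm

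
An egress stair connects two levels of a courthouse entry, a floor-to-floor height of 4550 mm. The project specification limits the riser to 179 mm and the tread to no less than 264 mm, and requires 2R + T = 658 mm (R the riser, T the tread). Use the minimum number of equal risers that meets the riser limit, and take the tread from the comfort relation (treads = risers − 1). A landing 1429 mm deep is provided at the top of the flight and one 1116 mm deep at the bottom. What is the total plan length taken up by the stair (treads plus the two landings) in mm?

10245 mm

4550 / 179 = 25.42, so 26 risers are needed.
Each riser is 4550/26 = 175 mm (≤ 179 mm).
T = 658 − 2·175 = 308 mm, which satisfies the 264 mm minimum.
26 risers give 25 treads; going = 25 × 308 = 7700 mm.
Enclosure = 7700 + 1429 + 1116 = 10245 mm.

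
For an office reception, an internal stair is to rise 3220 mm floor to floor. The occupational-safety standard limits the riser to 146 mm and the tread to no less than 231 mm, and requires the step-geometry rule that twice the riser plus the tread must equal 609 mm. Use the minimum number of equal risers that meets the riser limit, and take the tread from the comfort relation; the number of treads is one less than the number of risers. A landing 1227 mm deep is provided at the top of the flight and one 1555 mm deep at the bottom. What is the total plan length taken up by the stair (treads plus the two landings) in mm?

At most 146 each: 3220/146 = 22.05, giving 23 risers.
R = 3220 ÷ 23 = 140 mm.
From 2R + T = 609: T = 609 − 280 = 329 mm.
Going = (23 − 1) × 329 = 7238 mm.
Enclosure = 7238 + 1227 + 1555 = 10020 mm.

10020 mm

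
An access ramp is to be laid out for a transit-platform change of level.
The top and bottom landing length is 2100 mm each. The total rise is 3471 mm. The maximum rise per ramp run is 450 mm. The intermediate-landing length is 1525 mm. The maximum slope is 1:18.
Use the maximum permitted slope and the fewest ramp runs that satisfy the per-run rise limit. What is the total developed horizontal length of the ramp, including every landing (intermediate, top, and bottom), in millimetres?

77353 mm

3471 / 450 = 7.71, so 8 ramp runs are needed. That means 7 intermediate landings.
Ramp run (horizontal) at 1:18: 3471 × 18 = 62478 mm.
7 intermediate landings contribute 7 × 1525 = 10675 mm.
Top and bottom landings: 2 × 2100 = 4200 mm.
Total = 62478 + 10675 + 4200 = 77353 mm.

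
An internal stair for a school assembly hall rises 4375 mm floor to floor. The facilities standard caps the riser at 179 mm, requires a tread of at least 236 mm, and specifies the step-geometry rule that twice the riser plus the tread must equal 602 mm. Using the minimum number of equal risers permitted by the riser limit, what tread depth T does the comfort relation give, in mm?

252 mm

4375 / 179 = 24.44, so 25 risers are needed.
Riser R = 4375 / 25 = 175 mm, within the 179 mm limit.
T = 602 − 2·175 = 252 mm, which satisfies the 236 mm minimum.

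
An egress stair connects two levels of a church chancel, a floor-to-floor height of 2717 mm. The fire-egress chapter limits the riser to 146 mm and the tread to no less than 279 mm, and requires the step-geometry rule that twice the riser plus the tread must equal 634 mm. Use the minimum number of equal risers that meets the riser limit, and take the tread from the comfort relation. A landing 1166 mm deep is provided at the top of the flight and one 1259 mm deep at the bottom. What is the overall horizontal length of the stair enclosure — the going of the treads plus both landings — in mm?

8689 mm

⌈2717/146⌉ = 19 risers.
Riser R = 2717 / 19 = 143 mm, within the 146 mm limit.
From 2R + T = 634: T = 634 − 286 = 348 mm.
19 risers give 18 treads; going = 18 × 348 = 6264 mm.
Add landings: 6264 + 1166 + 1259 = 8689 mm.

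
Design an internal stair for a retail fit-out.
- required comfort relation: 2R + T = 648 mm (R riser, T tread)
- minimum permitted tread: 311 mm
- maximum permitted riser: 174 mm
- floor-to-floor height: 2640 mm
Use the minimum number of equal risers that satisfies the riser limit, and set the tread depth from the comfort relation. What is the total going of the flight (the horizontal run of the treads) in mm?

At most 174 each: 2640/174 = 15.17, giving 16 risers.
R = 2640 ÷ 16 = 165 mm.
From 2R + T = 648: T = 648 − 330 = 318 mm.
Treads = 16 − 1 = 15; going = 15 × 318 = 4770 mm.

4770 mm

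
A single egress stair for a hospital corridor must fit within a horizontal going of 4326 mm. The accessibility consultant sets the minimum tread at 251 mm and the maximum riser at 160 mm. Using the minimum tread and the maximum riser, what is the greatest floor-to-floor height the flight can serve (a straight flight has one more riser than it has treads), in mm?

2880 mm

Treads that fit: ⌊4326 / 251⌋ = 17.
Risers = treads + 1 = 18.
Maximum height = 18 × 160 = 2880 mm.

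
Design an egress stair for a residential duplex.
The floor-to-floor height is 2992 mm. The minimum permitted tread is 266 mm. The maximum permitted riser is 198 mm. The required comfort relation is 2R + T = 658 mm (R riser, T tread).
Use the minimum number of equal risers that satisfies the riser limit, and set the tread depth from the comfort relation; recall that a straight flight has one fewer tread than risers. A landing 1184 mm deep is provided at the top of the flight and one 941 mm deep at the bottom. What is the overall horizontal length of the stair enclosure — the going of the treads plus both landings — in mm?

2992 / 198 = 15.11, so 16 risers are needed.
Riser R = 2992 / 16 = 187 mm, within the 198 mm limit.
T = 658 − 2·187 = 284 mm, which satisfies the 266 mm minimum.
Treads = 16 − 1 = 15; going = 15 × 284 = 4260 mm.
Enclosure = 4260 + 1184 + 941 = 6385 mm.

6385 mm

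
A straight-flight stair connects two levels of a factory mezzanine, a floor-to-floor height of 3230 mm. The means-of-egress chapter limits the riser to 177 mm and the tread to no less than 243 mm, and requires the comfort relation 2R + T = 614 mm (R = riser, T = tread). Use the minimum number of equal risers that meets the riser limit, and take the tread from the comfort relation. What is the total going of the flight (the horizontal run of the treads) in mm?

3230 / 177 = 18.249 → round up to 19 risers.
Each riser is 3230/19 = 170 mm (≤ 177 mm).
From 2R + T = 614: T = 614 − 340 = 274 mm.
19 risers give 18 treads; going = 18 × 274 = 4932 mm.

4932 mm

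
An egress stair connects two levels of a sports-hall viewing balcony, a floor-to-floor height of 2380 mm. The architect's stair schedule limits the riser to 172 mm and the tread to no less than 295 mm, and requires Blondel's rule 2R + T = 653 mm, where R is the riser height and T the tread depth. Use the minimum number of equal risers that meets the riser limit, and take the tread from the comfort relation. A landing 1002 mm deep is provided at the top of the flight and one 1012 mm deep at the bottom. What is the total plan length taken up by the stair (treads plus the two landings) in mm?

2380 / 172 = 13.84, so 14 risers are needed.
R = 2380 ÷ 14 = 170 mm.
From 2R + T = 653: T = 653 − 340 = 313 mm.
14 risers give 13 treads; going = 13 × 313 = 4069 mm.
Add landings: 4069 + 1002 + 1012 = 6083 mm.

6083 mm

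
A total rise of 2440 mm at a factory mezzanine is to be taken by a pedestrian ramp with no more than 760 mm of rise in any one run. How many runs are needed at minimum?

4 runs

At most 760 each: 2440/760 = 3.21, giving 4 ramp runs.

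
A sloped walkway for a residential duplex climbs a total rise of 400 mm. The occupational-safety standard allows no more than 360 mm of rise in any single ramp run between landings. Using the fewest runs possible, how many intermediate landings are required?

1 intermediate landings

⌈400/360⌉ = 2 ramp runs.
2 runs are separated by 1 intermediate landings.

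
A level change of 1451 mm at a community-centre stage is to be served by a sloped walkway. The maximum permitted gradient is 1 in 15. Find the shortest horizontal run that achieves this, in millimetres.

21765 mm

At 1:15 the run is 15 × 1451 = 21765 mm.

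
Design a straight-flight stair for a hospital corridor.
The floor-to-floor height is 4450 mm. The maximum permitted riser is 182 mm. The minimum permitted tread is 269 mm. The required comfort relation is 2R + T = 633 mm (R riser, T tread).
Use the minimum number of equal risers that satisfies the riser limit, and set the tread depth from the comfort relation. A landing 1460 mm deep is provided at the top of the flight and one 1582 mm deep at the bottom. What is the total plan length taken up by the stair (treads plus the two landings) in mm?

4450 / 182 = 24.451 → round up to 25 risers.
R = 4450 ÷ 25 = 178 mm.
T = 633 − 2·178 = 277 mm, which satisfies the 269 mm minimum.
Treads = 25 − 1 = 24; going = 24 × 277 = 6648 mm.
Enclosure = 6648 + 1460 + 1582 = 9690 mm.

9690 mm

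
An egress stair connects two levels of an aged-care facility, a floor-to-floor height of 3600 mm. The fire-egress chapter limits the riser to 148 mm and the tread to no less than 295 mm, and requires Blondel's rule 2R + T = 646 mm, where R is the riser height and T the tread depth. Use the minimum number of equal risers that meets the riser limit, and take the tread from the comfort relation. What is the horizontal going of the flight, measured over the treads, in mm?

At most 148 each: 3600/148 = 24.32, giving 25 risers.
R = 3600 ÷ 25 = 144 mm.
From 2R + T = 646: T = 646 − 288 = 358 mm.
Going = (25 − 1) × 358 = 8592 mm.

8592 mm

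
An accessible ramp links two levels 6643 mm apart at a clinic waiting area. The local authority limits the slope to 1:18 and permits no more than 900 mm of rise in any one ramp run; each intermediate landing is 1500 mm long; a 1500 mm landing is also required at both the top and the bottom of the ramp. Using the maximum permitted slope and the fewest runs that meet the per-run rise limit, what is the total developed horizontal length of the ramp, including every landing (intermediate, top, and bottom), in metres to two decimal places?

133.07 m

6643 / 900 = 7.38, so 8 ramp runs are needed. That means 7 intermediate landings.
Horizontal run for 6643 mm of rise at 1:18 is 6643 × 18 = 119574 mm.
7 intermediate landings contribute 7 × 1500 = 10500 mm.
Top and bottom landings: 2 × 1500 = 3000 mm.
Total = 119574 + 10500 + 3000 = 133074 mm.
= 133.07 m.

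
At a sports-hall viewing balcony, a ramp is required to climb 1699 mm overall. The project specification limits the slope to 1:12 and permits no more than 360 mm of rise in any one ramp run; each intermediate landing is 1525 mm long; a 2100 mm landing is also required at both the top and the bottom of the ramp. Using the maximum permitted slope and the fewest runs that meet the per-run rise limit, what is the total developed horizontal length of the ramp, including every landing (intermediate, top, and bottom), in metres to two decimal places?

1699 / 360 = 4.72, so 5 ramp runs are needed. That means 4 intermediate landings.
Horizontal run for 1699 mm of rise at 1:12 is 1699 × 12 = 20388 mm.
4 intermediate landings contribute 4 × 1525 = 6100 mm.
Top and bottom landings: 2 × 2100 = 4200 mm.
Total = 20388 + 6100 + 4200 = 30688 mm.
= 30.69 m.

30.69 m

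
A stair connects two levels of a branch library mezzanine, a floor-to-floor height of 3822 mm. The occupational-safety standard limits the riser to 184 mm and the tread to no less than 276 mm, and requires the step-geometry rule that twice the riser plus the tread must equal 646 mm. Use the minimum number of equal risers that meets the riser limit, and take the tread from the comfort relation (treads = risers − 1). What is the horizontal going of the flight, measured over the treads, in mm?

5640 mm

3822 / 184 = 20.77, so 21 risers are needed.
Each riser is 3822/21 = 182 mm (≤ 184 mm).
Tread T = 646 − 2 × 182 = 282 mm (≥ 276 mm).
Going = (21 − 1) × 282 = 5640 mm.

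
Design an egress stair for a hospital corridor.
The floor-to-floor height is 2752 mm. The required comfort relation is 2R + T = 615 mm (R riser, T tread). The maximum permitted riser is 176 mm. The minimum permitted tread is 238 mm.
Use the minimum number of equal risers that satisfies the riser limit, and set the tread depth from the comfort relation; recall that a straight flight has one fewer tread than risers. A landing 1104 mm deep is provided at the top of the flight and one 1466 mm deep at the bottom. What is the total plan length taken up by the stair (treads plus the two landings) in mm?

At most 176 each: 2752/176 = 15.64, giving 16 risers.
Riser R = 2752 / 16 = 172 mm, within the 176 mm limit.
Tread T = 615 − 2 × 172 = 271 mm (≥ 238 mm).
Going = (16 − 1) × 271 = 4065 mm.
Enclosure = 4065 + 1104 + 1466 = 6635 mm.

6635 mm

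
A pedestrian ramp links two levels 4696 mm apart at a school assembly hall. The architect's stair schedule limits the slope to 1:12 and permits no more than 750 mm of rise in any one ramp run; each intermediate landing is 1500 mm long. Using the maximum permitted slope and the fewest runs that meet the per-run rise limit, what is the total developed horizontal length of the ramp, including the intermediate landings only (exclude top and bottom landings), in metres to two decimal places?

65.35 m

4696 / 750 = 6.26, so 7 ramp runs are needed. That means 6 intermediate landings.
Ramp run (horizontal) at 1:12: 4696 × 12 = 56352 mm.
6 intermediate landings contribute 6 × 1500 = 9000 mm.
Total developed length = 56352 + 9000 = 65352 mm.
= 65.35 m.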